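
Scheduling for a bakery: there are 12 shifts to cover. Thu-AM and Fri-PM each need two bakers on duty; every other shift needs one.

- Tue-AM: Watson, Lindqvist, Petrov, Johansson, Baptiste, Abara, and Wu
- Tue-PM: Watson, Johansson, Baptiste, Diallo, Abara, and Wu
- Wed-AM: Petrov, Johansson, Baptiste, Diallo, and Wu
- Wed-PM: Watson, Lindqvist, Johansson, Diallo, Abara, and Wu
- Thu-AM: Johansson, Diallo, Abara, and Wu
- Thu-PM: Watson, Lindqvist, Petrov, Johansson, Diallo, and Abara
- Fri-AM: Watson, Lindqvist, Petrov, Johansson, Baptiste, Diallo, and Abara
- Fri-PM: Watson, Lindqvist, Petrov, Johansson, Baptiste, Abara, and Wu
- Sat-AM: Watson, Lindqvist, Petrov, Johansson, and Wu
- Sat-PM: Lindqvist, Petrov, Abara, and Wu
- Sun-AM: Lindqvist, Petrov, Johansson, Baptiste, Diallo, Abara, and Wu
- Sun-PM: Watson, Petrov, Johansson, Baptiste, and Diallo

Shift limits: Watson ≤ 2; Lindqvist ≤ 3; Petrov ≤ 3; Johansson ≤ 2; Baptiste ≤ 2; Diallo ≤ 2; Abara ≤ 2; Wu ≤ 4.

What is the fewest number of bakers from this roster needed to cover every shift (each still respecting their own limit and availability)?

5

14 slots to fill and no one can take more than 4, so at least ⌈14/4⌉ = 4 bakers are needed.
Any 4 bakers together have capacity at most 4+3+3+2 = 12 < 14 slots, so 4 can never suffice.
Watson, Lindqvist, Petrov, Johansson, and Wu alone can cover everything: Tue-AM→Wu, Tue-PM→Watson, Wed-AM→Petrov, Wed-PM→Lindqvist, Thu-AM→Johansson+Wu, Thu-PM→Lindqvist, Fri-AM→Petrov, Fri-PM→Johansson+Wu, Sat-AM→Wu, Sat-PM→Lindqvist, Sun-AM→Petrov, Sun-PM→Watson.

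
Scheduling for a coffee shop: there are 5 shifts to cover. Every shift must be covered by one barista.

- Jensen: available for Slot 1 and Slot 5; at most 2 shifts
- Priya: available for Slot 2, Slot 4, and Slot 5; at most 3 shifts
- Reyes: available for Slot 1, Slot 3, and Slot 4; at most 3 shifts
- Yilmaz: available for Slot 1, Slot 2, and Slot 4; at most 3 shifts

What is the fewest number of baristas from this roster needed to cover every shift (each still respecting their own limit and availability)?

5 slots to fill and no one can take more than 3, so at least ⌈5/3⌉ = 2 baristas are needed.
Priya and Reyes alone can cover everything: Slot 1→Reyes, Slot 2→Priya, Slot 3→Reyes, Slot 4→Priya, Slot 5→Priya.

2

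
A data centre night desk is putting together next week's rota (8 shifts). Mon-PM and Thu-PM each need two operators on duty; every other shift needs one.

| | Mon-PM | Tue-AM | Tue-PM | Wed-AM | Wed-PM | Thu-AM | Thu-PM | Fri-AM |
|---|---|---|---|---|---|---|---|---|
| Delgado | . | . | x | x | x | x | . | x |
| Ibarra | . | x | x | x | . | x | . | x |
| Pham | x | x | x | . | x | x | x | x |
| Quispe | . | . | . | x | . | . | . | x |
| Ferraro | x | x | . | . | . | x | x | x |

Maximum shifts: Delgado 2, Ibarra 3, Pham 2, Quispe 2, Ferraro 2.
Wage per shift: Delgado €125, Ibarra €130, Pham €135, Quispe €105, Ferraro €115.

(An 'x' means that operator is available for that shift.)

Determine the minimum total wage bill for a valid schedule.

€1220

Mon-PM can only be covered by Pham and Ferraro, so that assignment is forced.
Thu-PM can only be covered by Pham and Ferraro, so that assignment is forced.
Picking the cheapest available operator for each shift independently would cost €1190, but that ignores the shift limits.
An optimal schedule: Mon-PM→Ferraro+Pham, Tue-AM→Ibarra, Tue-PM→Delgado, Wed-AM→Quispe, Wed-PM→Delgado, Thu-AM→Ibarra, Thu-PM→Ferraro+Pham, Fri-AM→Quispe.
Total: 115 + 135 + 130 + 125 + 105 + 125 + 130 + 115 + 135 + 105 = €1220.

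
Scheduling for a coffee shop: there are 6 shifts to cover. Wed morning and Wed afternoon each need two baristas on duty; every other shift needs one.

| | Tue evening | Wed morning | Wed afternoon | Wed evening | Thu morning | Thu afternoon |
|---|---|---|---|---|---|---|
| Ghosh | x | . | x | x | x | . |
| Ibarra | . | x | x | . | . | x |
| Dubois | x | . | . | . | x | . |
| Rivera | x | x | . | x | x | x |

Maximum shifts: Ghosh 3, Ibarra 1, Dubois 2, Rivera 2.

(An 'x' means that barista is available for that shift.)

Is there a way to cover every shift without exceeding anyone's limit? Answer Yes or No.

Total capacity is 8 and 8 slots are needed, so capacity alone doesn't rule it out.
Shifts {Wed morning, Wed afternoon} need 4 worker-slots in total, but the baristas available for any of those shifts (Ghosh, Ibarra, and Rivera) can supply at most 3 among them. So no valid schedule exists.

No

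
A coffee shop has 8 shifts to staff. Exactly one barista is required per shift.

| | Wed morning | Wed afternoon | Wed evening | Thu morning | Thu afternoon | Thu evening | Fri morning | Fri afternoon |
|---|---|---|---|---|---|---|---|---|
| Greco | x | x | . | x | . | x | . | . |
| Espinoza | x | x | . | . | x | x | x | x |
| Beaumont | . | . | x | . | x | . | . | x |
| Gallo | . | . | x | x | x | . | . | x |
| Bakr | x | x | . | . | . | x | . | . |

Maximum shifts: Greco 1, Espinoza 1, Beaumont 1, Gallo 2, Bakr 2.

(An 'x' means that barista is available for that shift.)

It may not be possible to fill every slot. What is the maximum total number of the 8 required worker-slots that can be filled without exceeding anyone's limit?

Total capacity across all baristas is 1+1+1+2+2 = 7, and 8 slots are needed, so at most 7 can be filled.
An assignment achieving 7: Wed morning→Bakr, Wed afternoon→Bakr, Wed evening→Beaumont, Thu morning→Greco, Thu afternoon→Gallo, Fri morning→Espinoza, Fri afternoon→Gallo.
Loads: Greco 1/1, Espinoza 1/1, Beaumont 1/1, Gallo 2/2, Bakr 2/2.

7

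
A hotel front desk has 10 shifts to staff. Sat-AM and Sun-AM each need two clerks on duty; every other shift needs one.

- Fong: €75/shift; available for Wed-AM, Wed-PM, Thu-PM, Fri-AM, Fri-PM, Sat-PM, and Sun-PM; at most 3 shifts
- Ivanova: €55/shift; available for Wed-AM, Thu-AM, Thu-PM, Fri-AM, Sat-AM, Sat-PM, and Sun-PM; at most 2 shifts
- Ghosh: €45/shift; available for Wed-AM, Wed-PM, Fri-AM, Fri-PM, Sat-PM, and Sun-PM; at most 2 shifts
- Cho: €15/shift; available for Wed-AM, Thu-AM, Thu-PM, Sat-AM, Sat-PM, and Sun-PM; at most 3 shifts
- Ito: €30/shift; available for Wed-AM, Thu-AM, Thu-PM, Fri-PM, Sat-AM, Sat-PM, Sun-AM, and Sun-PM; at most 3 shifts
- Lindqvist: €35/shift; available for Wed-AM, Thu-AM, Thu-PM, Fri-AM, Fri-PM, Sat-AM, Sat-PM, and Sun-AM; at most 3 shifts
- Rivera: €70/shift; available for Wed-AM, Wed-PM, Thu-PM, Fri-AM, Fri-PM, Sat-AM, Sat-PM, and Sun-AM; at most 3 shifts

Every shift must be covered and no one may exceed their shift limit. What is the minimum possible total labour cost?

€385

Picking the cheapest available clerk for each shift independently would cost €295, but that ignores the shift limits.
An optimal schedule: Wed-AM→Ito, Wed-PM→Ghosh, Thu-AM→Cho, Thu-PM→Cho, Fri-AM→Lindqvist, Fri-PM→Ito, Sat-AM→Lindqvist+Ivanova, Sat-PM→Ghosh, Sun-AM→Ito+Lindqvist, Sun-PM→Cho.
Total: 30 + 45 + 15 + 15 + 35 + 30 + 35 + 55 + 45 + 30 + 35 + 15 = €385.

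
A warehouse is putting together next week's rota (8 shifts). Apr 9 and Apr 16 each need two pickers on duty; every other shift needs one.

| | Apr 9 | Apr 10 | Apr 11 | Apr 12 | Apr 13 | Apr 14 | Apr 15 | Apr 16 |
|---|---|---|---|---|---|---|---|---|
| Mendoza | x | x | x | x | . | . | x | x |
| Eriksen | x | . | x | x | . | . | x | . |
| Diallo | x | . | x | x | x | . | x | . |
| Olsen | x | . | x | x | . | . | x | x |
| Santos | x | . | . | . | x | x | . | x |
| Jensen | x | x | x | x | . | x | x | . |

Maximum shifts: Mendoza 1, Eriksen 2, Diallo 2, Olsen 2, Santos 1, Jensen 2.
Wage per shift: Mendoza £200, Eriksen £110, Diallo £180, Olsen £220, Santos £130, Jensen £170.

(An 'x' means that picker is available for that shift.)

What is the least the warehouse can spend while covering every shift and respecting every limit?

£1690

Picking the cheapest available picker for each shift independently would cost £1330, but that ignores the shift limits.
An optimal schedule: Apr 9→Olsen+Jensen, Apr 10→Mendoza, Apr 11→Eriksen, Apr 12→Eriksen, Apr 13→Diallo, Apr 14→Jensen, Apr 15→Diallo, Apr 16→Olsen+Santos.
Total: 220 + 170 + 200 + 110 + 110 + 180 + 170 + 180 + 220 + 130 = £1690.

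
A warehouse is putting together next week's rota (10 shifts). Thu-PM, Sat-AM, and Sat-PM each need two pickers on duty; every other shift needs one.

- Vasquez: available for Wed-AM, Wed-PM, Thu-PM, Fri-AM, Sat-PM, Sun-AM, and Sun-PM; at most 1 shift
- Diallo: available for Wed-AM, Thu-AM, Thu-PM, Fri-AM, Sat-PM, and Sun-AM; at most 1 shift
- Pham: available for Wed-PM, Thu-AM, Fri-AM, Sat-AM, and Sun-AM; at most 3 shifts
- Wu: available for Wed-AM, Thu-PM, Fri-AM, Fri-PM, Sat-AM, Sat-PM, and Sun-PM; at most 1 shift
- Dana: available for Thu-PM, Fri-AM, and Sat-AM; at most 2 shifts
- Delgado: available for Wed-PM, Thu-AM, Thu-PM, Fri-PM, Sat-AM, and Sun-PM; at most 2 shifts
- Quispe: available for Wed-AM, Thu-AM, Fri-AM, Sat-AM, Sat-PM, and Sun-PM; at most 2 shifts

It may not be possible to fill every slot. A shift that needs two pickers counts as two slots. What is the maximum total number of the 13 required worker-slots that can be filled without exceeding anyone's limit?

Total capacity across all pickers is 1+1+3+1+2+2+2 = 12, and 13 slots are needed, so at most 12 can be filled.
An assignment achieving 12: Wed-AM→Quispe, Wed-PM→Vasquez, Thu-AM→Pham, Thu-PM→Dana+Delgado, Fri-AM→Pham, Fri-PM→Wu, Sat-AM→Pham+Dana, Sat-PM→Quispe, Sun-AM→Diallo, Sun-PM→Delgado.
Loads: Vasquez 1/1, Diallo 1/1, Pham 3/3, Wu 1/1, Dana 2/2, Delgado 2/2, Quispe 2/2.

12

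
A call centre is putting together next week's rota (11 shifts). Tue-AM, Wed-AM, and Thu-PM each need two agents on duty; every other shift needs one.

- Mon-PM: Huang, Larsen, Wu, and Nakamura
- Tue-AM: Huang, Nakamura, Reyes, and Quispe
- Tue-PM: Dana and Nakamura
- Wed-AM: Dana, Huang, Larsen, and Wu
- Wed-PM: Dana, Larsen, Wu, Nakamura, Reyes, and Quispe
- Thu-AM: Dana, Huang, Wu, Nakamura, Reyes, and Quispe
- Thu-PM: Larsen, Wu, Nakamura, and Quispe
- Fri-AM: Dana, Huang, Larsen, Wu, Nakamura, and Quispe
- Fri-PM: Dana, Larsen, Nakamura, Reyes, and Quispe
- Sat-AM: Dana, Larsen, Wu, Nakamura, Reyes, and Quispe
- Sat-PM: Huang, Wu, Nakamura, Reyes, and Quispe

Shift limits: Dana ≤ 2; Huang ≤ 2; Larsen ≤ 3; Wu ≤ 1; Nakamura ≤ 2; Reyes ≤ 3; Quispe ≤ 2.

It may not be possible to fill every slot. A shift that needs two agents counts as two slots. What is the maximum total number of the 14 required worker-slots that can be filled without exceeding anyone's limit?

Total capacity across all agents is 2+2+3+1+2+3+2 = 15, and 14 slots are needed, so at most 14 can be filled.
An assignment achieving 14: Mon-PM→Huang, Tue-AM→Huang+Nakamura, Tue-PM→Dana, Wed-AM→Dana+Larsen, Wed-PM→Reyes, Thu-AM→Reyes, Thu-PM→Larsen+Wu, Fri-AM→Quispe, Fri-PM→Larsen, Sat-AM→Reyes, Sat-PM→Nakamura.
Loads: Dana 2/2, Huang 2/2, Larsen 3/3, Wu 1/1, Nakamura 2/2, Reyes 3/3, Quispe 1/2.

14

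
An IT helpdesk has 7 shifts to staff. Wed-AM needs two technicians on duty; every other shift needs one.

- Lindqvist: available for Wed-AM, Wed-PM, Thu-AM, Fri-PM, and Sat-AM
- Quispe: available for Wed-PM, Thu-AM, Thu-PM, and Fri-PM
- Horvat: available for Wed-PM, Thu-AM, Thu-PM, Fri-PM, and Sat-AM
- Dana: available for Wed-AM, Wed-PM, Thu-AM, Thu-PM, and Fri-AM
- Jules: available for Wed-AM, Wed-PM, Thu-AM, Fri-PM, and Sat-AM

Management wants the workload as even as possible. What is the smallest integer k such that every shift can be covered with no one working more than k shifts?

With 5 technicians and 8 worker-slots to fill, someone must work at least ⌈8/5⌉ = 2 shifts, so k ≥ 2.
k = 2 works: Wed-AM→Lindqvist+Dana, Wed-PM→Horvat, Thu-AM→Horvat, Thu-PM→Quispe, Fri-AM→Dana, Fri-PM→Quispe, Sat-AM→Lindqvist.
Loads: Lindqvist 2, Quispe 2, Horvat 2, Dana 2, Jules 0 — all ≤ 2.

2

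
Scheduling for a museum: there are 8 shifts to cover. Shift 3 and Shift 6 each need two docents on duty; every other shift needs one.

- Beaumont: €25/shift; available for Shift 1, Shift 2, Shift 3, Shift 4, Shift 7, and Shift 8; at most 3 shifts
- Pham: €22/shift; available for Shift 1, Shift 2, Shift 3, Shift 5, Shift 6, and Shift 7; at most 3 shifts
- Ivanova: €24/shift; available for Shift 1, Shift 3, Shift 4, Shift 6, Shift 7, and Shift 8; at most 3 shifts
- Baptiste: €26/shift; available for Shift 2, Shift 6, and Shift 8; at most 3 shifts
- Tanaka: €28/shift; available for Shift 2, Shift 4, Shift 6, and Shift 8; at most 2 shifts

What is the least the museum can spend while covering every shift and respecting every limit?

Shift 5 can only be covered by Pham, so that assignment is forced.
Picking the cheapest available docent for each shift independently would cost €228, but that ignores the shift limits.
An optimal schedule: Shift 1→Pham, Shift 2→Beaumont, Shift 3→Pham+Ivanova, Shift 4→Ivanova, Shift 5→Pham, Shift 6→Ivanova+Baptiste, Shift 7→Beaumont, Shift 8→Beaumont.
Total: 22 + 25 + 22 + 24 + 24 + 22 + 24 + 26 + 25 + 25 = €239.

€239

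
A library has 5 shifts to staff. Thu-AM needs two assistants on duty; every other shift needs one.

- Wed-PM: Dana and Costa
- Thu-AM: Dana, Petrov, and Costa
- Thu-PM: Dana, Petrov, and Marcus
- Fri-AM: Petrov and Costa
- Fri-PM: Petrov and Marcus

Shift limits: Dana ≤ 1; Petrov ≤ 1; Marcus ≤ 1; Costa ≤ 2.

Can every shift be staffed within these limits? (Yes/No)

Shifts {Wed-PM, Thu-AM, Thu-PM, Fri-AM, Fri-PM} need 6 worker-slots in total, but the assistants available for any of those shifts (Dana, Petrov, Marcus, and Costa) can supply at most 5 among them. So no valid schedule exists.

No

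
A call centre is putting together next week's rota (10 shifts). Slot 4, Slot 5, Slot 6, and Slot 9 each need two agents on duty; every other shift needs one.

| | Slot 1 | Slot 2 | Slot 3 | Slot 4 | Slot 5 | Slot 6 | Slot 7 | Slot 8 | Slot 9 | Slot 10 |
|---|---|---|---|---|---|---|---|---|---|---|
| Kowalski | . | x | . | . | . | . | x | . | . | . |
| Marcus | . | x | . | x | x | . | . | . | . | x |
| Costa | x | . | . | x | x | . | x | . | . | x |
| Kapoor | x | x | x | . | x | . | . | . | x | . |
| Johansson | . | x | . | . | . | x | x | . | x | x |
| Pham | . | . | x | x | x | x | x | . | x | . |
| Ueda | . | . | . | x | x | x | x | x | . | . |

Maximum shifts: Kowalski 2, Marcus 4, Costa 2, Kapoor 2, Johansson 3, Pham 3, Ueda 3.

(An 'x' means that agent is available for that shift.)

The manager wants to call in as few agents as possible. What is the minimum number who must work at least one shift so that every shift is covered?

5

14 slots to fill and no one can take more than 4, so at least ⌈14/4⌉ = 4 agents are needed.
Any 4 agents together have capacity at most 4+3+3+3 = 13 < 14 slots, so 4 can never suffice.
Marcus, Costa, Kapoor, Johansson, and Ueda alone can cover everything: Slot 1→Costa, Slot 2→Marcus, Slot 3→Kapoor, Slot 4→Marcus+Costa, Slot 5→Marcus+Ueda, Slot 6→Johansson+Ueda, Slot 7→Johansson, Slot 8→Ueda, Slot 9→Kapoor+Johansson, Slot 10→Marcus.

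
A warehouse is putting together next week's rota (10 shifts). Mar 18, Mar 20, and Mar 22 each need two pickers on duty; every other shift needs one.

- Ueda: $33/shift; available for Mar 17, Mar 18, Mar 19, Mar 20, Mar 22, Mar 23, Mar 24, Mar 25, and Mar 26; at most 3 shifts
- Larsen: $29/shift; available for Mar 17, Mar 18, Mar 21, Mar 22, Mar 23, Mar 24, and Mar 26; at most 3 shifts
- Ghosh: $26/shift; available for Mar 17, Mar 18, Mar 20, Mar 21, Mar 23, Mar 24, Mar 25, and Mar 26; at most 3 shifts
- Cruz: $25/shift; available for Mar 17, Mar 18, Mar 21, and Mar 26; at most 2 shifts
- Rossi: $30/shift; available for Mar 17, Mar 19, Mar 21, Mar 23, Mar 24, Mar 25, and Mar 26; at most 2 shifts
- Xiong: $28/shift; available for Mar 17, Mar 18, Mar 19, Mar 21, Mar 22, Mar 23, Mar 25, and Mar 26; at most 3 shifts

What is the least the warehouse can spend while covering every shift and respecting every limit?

Mar 20 can only be covered by Ueda and Ghosh, so that assignment is forced.
Picking the cheapest available picker for each shift independently would cost $348, but that ignores the shift limits.
An optimal schedule: Mar 17→Larsen, Mar 18→Cruz+Larsen, Mar 19→Xiong, Mar 20→Ghosh+Ueda, Mar 21→Cruz, Mar 22→Xiong+Larsen, Mar 23→Xiong, Mar 24→Ghosh, Mar 25→Ghosh, Mar 26→Rossi.
Total: 29 + 25 + 29 + 28 + 26 + 33 + 25 + 28 + 29 + 28 + 26 + 26 + 30 = $362.

$362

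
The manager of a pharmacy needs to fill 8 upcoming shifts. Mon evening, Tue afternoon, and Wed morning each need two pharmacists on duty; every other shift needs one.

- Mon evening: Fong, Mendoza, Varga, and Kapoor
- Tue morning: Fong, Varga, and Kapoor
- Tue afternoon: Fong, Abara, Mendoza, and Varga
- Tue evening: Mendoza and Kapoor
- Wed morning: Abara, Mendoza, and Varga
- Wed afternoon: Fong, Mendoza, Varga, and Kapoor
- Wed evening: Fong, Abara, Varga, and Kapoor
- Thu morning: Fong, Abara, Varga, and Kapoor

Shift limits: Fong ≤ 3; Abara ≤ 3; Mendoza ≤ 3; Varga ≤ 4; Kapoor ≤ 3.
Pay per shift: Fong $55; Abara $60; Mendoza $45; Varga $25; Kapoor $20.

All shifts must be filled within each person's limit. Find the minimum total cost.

$350

Picking the cheapest available pharmacist for each shift independently would cost $285, but that ignores the shift limits.
An optimal schedule: Mon evening→Varga+Mendoza, Tue morning→Kapoor, Tue afternoon→Mendoza+Fong, Tue evening→Kapoor, Wed morning→Varga+Mendoza, Wed afternoon→Kapoor, Wed evening→Varga, Thu morning→Varga.
Total: 25 + 45 + 20 + 45 + 55 + 20 + 25 + 45 + 20 + 25 + 25 = $350.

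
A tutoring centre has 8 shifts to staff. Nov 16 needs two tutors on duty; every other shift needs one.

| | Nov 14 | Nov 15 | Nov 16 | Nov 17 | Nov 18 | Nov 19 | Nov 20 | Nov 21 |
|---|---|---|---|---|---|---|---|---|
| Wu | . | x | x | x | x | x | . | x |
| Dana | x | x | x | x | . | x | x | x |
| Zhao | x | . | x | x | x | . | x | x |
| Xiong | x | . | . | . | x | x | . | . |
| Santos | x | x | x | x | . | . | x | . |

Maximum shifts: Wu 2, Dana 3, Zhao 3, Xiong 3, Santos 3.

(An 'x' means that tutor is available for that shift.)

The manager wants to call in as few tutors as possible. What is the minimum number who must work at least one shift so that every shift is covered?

9 slots to fill and no one can take more than 3, so at least ⌈9/3⌉ = 3 tutors are needed.
Dana, Zhao, and Xiong alone can cover everything: Nov 14→Xiong, Nov 15→Dana, Nov 16→Dana+Zhao, Nov 17→Dana, Nov 18→Xiong, Nov 19→Xiong, Nov 20→Zhao, Nov 21→Zhao.

3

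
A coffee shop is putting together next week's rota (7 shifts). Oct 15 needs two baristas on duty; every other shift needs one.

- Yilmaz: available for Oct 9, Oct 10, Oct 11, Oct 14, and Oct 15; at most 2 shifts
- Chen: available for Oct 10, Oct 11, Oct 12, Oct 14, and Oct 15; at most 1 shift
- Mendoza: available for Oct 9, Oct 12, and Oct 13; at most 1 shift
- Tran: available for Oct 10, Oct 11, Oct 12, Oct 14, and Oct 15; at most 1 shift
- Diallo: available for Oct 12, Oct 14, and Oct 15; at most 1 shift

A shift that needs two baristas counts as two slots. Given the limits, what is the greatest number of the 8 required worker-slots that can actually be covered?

Total capacity across all baristas is 2+1+1+1+1 = 6, and 8 slots are needed, so at most 6 can be filled.
An assignment achieving 6: Oct 9→Yilmaz, Oct 10→Yilmaz, Oct 11→Chen, Oct 12→Tran, Oct 13→Mendoza, Oct 14→Diallo.
Loads: Yilmaz 2/2, Chen 1/1, Mendoza 1/1, Tran 1/1, Diallo 1/1.

6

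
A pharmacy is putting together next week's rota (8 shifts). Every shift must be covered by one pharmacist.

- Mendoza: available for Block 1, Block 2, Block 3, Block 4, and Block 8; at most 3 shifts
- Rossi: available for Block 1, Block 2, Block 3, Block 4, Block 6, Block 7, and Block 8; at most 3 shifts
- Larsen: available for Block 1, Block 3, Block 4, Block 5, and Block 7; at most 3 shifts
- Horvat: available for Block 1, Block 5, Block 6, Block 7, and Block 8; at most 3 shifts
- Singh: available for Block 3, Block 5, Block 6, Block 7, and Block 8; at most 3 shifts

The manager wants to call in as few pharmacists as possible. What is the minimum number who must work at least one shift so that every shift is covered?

3

8 slots to fill and no one can take more than 3, so at least ⌈8/3⌉ = 3 pharmacists are needed.
Mendoza, Rossi, and Larsen alone can cover everything: Block 1→Mendoza, Block 2→Mendoza, Block 3→Rossi, Block 4→Larsen, Block 5→Larsen, Block 6→Rossi, Block 7→Rossi, Block 8→Mendoza.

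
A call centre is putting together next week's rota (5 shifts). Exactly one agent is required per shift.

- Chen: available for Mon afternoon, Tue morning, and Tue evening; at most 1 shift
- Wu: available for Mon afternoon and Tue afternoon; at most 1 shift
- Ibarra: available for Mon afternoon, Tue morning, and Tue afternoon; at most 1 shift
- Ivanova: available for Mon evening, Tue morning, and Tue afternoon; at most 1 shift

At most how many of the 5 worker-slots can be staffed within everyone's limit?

Total capacity across all agents is 1+1+1+1 = 4, and 5 slots are needed, so at most 4 can be filled.
An assignment achieving 4: Mon afternoon→Wu, Mon evening→Ivanova, Tue morning→Ibarra, Tue evening→Chen.
Loads: Chen 1/1, Wu 1/1, Ibarra 1/1, Ivanova 1/1.

4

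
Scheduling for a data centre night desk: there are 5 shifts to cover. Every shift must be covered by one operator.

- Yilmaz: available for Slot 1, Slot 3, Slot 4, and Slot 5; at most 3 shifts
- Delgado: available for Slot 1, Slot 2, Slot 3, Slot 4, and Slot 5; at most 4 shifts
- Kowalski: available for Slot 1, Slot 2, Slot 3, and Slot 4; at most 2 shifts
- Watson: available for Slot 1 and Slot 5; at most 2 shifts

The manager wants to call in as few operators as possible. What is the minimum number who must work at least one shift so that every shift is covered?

2

5 slots to fill and no one can take more than 4, so at least ⌈5/4⌉ = 2 operators are needed.
Yilmaz and Delgado alone can cover everything: Slot 1→Yilmaz, Slot 2→Delgado, Slot 3→Yilmaz, Slot 4→Yilmaz, Slot 5→Delgado.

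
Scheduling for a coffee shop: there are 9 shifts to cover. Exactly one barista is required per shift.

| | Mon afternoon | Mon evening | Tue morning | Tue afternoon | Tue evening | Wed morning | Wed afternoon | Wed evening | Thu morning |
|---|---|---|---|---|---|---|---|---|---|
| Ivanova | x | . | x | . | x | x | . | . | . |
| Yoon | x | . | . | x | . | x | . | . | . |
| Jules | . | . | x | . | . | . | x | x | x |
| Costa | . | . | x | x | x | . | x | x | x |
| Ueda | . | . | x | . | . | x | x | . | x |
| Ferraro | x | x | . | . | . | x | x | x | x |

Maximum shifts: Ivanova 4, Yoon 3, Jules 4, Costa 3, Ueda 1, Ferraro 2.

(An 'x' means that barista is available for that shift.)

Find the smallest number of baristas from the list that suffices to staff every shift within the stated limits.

3

9 slots to fill and no one can take more than 4, so at least ⌈9/4⌉ = 3 baristas are needed.
Ivanova, Costa, and Ferraro alone can cover everything: Mon afternoon→Ivanova, Mon evening→Ferraro, Tue morning→Ivanova, Tue afternoon→Costa, Tue evening→Ivanova, Wed morning→Ivanova, Wed afternoon→Costa, Wed evening→Costa, Thu morning→Ferraro.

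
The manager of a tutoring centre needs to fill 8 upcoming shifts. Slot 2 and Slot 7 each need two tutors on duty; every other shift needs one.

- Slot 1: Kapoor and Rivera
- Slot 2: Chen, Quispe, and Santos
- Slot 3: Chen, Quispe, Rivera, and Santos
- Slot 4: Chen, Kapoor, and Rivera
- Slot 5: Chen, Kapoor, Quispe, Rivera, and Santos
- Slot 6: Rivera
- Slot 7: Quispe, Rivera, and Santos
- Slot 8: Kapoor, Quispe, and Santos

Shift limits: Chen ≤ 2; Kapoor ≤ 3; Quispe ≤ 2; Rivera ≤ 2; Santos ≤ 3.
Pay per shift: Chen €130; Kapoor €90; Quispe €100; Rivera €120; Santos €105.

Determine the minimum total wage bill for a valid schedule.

Slot 6 can only be covered by Rivera, so that assignment is forced.
Picking the cheapest available tutor for each shift independently would cost €990, but that ignores the shift limits.
An optimal schedule: Slot 1→Kapoor, Slot 2→Quispe+Santos, Slot 3→Santos, Slot 4→Kapoor, Slot 5→Rivera, Slot 6→Rivera, Slot 7→Quispe+Santos, Slot 8→Kapoor.
Total: 90 + 100 + 105 + 105 + 90 + 120 + 120 + 100 + 105 + 90 = €1025.

€1025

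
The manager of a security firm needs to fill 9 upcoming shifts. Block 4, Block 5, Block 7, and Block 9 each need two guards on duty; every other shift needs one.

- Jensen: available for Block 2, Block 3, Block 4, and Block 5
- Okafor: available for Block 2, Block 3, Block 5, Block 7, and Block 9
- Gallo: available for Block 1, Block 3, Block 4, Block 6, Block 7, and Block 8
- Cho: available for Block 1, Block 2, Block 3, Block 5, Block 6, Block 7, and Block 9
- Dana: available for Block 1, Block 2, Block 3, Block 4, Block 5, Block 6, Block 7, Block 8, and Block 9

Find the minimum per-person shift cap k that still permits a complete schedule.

With 5 guards and 13 worker-slots to fill, someone must work at least ⌈13/5⌉ = 3 shifts, so k ≥ 3.
k = 3 works: Block 1→Gallo, Block 2→Jensen, Block 3→Jensen, Block 4→Jensen+Gallo, Block 5→Okafor+Cho, Block 6→Cho, Block 7→Okafor+Dana, Block 8→Gallo, Block 9→Okafor+Cho.
Loads: Jensen 3, Okafor 3, Gallo 3, Cho 3, Dana 1 — all ≤ 3.

3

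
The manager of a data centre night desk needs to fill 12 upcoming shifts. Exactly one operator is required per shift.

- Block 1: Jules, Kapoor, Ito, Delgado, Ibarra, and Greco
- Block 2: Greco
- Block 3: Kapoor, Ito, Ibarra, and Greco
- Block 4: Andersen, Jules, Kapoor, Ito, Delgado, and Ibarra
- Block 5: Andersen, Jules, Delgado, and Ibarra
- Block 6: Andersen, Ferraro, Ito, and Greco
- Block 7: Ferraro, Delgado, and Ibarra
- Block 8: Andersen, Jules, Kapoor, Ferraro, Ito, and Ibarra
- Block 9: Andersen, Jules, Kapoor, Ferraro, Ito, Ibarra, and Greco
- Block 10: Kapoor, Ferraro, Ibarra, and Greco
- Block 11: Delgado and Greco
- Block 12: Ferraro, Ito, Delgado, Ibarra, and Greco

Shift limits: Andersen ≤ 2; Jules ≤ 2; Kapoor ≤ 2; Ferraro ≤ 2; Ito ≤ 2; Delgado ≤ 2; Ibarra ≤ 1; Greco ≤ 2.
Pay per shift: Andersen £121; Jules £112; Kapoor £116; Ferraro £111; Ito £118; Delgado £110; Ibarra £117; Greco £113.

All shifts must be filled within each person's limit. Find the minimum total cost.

Block 2 can only be covered by Greco, so that assignment is forced.
Picking the cheapest available operator for each shift independently would cost £1330, but that ignores the shift limits.
An optimal schedule: Block 1→Jules, Block 2→Greco, Block 3→Greco, Block 4→Kapoor, Block 5→Jules, Block 6→Ferraro, Block 7→Delgado, Block 8→Kapoor, Block 9→Ito, Block 10→Ferraro, Block 11→Delgado, Block 12→Ibarra.
Total: 112 + 113 + 113 + 116 + 112 + 111 + 110 + 116 + 118 + 111 + 110 + 117 = £1359.

£1359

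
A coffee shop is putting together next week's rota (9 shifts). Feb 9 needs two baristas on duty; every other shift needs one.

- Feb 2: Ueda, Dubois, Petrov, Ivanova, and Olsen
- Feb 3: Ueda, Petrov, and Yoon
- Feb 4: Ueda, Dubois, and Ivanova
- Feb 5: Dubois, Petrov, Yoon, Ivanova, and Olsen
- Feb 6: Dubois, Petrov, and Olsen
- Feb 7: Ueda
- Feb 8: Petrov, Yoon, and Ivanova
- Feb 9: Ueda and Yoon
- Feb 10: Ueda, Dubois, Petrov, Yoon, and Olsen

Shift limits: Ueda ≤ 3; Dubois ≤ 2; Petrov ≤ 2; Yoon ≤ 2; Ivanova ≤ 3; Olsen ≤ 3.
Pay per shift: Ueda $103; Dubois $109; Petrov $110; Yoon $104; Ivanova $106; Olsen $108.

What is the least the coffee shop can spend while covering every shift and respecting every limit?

Feb 7 can only be covered by Ueda, so that assignment is forced.
Feb 9 can only be covered by Ueda and Yoon, so that assignment is forced.
Picking the cheapest available barista for each shift independently would cost $1038, but that ignores the shift limits.
An optimal schedule: Feb 2→Ivanova, Feb 3→Ueda, Feb 4→Ivanova, Feb 5→Ivanova, Feb 6→Olsen, Feb 7→Ueda, Feb 8→Yoon, Feb 9→Ueda+Yoon, Feb 10→Olsen.
Total: 106 + 103 + 106 + 106 + 108 + 103 + 104 + 103 + 104 + 108 = $1051.

$1051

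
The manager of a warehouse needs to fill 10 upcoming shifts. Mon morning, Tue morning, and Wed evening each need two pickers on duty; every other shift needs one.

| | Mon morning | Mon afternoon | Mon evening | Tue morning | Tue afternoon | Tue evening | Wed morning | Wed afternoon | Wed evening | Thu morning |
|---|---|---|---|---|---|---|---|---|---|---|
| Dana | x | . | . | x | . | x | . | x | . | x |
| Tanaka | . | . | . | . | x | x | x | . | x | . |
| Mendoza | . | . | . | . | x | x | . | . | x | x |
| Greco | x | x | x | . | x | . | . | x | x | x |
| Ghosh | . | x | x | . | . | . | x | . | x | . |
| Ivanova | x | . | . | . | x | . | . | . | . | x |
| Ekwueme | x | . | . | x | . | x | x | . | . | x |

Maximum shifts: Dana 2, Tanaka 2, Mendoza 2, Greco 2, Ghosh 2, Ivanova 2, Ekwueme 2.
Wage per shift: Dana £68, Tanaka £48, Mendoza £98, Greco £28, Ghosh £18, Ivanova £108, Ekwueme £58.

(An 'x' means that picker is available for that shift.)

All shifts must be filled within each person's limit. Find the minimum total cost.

Tue morning can only be covered by Dana and Ekwueme, so that assignment is forced.
Picking the cheapest available picker for each shift independently would cost £444, but that ignores the shift limits.
An optimal schedule: Mon morning→Dana+Ivanova, Mon afternoon→Ghosh, Mon evening→Ghosh, Tue morning→Ekwueme+Dana, Tue afternoon→Greco, Tue evening→Ekwueme, Wed morning→Tanaka, Wed afternoon→Greco, Wed evening→Tanaka+Mendoza, Thu morning→Mendoza.
Total: 68 + 108 + 18 + 18 + 58 + 68 + 28 + 58 + 48 + 28 + 48 + 98 + 98 = £744.

£744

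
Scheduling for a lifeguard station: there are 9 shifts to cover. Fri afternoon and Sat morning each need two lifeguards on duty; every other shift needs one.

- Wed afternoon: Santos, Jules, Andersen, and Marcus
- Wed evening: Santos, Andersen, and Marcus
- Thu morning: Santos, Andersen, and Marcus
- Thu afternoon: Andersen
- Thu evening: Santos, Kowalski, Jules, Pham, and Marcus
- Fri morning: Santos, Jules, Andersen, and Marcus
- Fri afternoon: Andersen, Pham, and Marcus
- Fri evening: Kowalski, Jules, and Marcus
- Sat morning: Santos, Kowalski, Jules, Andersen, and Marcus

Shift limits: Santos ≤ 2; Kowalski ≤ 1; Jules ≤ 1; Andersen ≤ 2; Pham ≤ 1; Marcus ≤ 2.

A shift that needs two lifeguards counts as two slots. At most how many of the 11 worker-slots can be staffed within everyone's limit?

Total capacity across all lifeguards is 2+1+1+2+1+2 = 9, and 11 slots are needed, so at most 9 can be filled.
An assignment achieving 9: Wed afternoon→Jules, Wed evening→Santos, Thu morning→Santos, Thu afternoon→Andersen, Thu evening→Marcus, Fri morning→Marcus, Fri afternoon→Andersen+Pham, Fri evening→Kowalski.
Loads: Santos 2/2, Kowalski 1/1, Jules 1/1, Andersen 2/2, Pham 1/1, Marcus 2/2.

9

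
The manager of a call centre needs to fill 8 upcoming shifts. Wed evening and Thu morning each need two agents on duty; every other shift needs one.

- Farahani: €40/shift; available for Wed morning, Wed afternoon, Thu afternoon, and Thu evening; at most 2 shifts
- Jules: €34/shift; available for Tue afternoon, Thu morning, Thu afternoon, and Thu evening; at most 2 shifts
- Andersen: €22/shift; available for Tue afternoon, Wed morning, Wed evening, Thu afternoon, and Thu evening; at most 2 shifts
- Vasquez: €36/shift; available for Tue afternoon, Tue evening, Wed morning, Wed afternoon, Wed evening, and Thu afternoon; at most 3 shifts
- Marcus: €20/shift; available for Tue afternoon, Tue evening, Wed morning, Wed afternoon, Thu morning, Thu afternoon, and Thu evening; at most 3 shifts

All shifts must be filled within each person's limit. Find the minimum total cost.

Wed evening can only be covered by Andersen and Vasquez, so that assignment is forced.
Thu morning can only be covered by Jules and Marcus, so that assignment is forced.
Picking the cheapest available agent for each shift independently would cost €232, but that ignores the shift limits.
An optimal schedule: Tue afternoon→Andersen, Tue evening→Marcus, Wed morning→Vasquez, Wed afternoon→Marcus, Wed evening→Andersen+Vasquez, Thu morning→Marcus+Jules, Thu afternoon→Vasquez, Thu evening→Jules.
Total: 22 + 20 + 36 + 20 + 22 + 36 + 20 + 34 + 36 + 34 = €280.

€280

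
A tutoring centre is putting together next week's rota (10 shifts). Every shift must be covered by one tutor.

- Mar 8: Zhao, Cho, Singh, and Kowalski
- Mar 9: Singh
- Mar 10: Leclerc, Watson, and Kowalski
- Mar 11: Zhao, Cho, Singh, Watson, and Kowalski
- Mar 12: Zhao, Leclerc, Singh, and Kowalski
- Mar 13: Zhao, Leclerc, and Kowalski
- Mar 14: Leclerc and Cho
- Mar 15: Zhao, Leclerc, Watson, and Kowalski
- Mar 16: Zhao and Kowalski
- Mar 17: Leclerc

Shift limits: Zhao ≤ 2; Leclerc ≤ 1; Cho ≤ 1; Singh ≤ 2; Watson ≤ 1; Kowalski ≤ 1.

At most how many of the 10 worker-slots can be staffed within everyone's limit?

8

Total capacity across all tutors is 2+1+1+2+1+1 = 8, and 10 slots are needed, so at most 8 can be filled.
An assignment achieving 8: Mar 8→Singh, Mar 9→Singh, Mar 10→Watson, Mar 12→Kowalski, Mar 13→Zhao, Mar 14→Cho, Mar 16→Zhao, Mar 17→Leclerc.
Loads: Zhao 2/2, Leclerc 1/1, Cho 1/1, Singh 2/2, Watson 1/1, Kowalski 1/1.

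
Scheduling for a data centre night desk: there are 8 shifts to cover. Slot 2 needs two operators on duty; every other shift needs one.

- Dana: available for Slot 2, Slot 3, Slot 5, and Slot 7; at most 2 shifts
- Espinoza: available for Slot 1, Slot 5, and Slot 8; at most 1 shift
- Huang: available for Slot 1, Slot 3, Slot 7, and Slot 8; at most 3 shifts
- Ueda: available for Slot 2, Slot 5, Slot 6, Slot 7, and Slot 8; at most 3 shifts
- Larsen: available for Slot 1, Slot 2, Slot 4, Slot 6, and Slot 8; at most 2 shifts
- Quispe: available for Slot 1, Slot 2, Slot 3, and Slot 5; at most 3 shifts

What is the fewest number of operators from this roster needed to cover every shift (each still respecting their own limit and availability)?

9 slots to fill and no one can take more than 3, so at least ⌈9/3⌉ = 3 operators are needed.
No set of 3 operators can cover every shift (each such set leaves at least one shift with no one available or exceeds a cap).
Dana, Huang, Ueda, and Larsen alone can cover everything: Slot 1→Huang, Slot 2→Ueda+Larsen, Slot 3→Dana, Slot 4→Larsen, Slot 5→Dana, Slot 6→Ueda, Slot 7→Huang, Slot 8→Huang.

4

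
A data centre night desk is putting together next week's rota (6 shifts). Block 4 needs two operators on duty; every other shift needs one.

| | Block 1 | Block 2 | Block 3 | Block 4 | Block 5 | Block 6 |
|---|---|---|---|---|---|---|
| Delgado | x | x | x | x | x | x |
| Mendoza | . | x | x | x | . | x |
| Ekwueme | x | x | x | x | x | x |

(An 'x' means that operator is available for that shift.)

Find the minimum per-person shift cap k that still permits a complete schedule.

With 3 operators and 7 worker-slots to fill, someone must work at least ⌈7/3⌉ = 3 shifts, so k ≥ 3.
k = 3 works: Block 1→Delgado, Block 2→Delgado, Block 3→Mendoza, Block 4→Mendoza+Ekwueme, Block 5→Delgado, Block 6→Mendoza.
Loads: Delgado 3, Mendoza 3, Ekwueme 1 — all ≤ 3.

3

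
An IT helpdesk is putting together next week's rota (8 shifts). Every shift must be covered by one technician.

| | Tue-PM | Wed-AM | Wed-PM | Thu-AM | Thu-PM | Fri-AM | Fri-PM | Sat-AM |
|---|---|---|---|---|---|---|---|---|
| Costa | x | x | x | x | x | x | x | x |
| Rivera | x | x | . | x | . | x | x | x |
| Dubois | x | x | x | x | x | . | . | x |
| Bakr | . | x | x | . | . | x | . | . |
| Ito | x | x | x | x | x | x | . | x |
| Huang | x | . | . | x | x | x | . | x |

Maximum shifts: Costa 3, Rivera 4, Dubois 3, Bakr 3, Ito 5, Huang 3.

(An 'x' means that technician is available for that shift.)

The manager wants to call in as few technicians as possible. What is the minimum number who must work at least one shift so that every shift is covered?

8 slots to fill and no one can take more than 5, so at least ⌈8/5⌉ = 2 technicians are needed.
Costa and Ito alone can cover everything: Tue-PM→Costa, Wed-AM→Costa, Wed-PM→Ito, Thu-AM→Ito, Thu-PM→Ito, Fri-AM→Ito, Fri-PM→Costa, Sat-AM→Ito.

2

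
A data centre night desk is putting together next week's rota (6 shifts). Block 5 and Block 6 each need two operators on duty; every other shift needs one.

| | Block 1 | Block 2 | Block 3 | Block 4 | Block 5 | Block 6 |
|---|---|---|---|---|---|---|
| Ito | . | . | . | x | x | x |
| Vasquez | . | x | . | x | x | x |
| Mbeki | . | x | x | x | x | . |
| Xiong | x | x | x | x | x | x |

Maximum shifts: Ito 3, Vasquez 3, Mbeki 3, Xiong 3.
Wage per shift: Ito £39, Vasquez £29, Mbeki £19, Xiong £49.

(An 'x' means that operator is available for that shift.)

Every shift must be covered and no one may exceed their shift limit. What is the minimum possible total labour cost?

£232

Block 1 can only be covered by Xiong, so that assignment is forced.
Picking the cheapest available operator for each shift independently would cost £222, but that ignores the shift limits.
An optimal schedule: Block 1→Xiong, Block 2→Mbeki, Block 3→Mbeki, Block 4→Vasquez, Block 5→Mbeki+Vasquez, Block 6→Vasquez+Ito.
Total: 49 + 19 + 19 + 29 + 19 + 29 + 29 + 39 = £232.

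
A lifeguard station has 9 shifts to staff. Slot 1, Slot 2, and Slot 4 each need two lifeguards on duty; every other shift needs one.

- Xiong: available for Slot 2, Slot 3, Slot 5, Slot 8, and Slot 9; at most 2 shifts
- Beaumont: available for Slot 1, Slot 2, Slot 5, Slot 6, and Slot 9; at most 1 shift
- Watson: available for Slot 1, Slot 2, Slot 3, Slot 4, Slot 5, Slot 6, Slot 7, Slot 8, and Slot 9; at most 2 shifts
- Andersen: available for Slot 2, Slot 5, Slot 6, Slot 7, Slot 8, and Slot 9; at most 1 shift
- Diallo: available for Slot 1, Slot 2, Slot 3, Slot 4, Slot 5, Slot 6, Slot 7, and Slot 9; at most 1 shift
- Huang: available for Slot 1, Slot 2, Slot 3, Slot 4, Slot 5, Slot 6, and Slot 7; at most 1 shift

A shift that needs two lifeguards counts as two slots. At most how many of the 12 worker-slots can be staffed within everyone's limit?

8

Total capacity across all lifeguards is 2+1+2+1+1+1 = 8, and 12 slots are needed, so at most 8 can be filled.
An assignment achieving 8: Slot 1→Beaumont+Watson, Slot 3→Xiong, Slot 4→Watson+Diallo, Slot 6→Huang, Slot 7→Andersen, Slot 8→Xiong.
Loads: Xiong 2/2, Beaumont 1/1, Watson 2/2, Andersen 1/1, Diallo 1/1, Huang 1/1.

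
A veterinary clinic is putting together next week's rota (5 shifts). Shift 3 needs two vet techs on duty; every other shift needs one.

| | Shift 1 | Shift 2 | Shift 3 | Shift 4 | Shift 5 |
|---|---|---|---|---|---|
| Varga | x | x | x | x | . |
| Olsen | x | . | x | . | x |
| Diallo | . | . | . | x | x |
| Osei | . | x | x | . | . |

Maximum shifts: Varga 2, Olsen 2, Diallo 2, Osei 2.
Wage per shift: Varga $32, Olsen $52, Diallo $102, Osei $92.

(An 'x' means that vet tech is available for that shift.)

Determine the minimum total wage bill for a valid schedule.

Picking the cheapest available vet tech for each shift independently would cost $232, but that ignores the shift limits.
An optimal schedule: Shift 1→Varga, Shift 2→Osei, Shift 3→Olsen+Osei, Shift 4→Varga, Shift 5→Olsen.
Total: 32 + 92 + 52 + 92 + 32 + 52 = $352.

$352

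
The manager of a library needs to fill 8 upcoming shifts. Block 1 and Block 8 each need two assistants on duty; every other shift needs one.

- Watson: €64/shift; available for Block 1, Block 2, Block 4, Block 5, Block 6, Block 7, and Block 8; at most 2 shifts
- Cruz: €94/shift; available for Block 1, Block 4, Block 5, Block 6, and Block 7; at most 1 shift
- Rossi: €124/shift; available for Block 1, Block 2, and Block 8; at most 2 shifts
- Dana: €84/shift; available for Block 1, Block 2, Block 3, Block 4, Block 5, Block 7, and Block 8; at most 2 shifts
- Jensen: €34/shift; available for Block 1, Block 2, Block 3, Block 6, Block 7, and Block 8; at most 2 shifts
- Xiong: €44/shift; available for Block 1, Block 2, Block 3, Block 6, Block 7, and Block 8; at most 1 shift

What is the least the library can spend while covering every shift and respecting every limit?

€750

Picking the cheapest available assistant for each shift independently would cost €420, but that ignores the shift limits.
An optimal schedule: Block 1→Jensen+Xiong, Block 2→Rossi, Block 3→Dana, Block 4→Watson, Block 5→Watson, Block 6→Cruz, Block 7→Dana, Block 8→Rossi+Jensen.
Total: 34 + 44 + 124 + 84 + 64 + 64 + 94 + 84 + 124 + 34 = €750.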